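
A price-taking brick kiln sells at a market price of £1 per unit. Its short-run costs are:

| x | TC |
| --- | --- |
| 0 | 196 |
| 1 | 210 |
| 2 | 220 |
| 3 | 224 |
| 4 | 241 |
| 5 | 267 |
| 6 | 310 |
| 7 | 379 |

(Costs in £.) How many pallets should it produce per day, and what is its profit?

Profit at each row (π = 1x − TC): x=0: -196; x=1: -209; x=2: -218; x=3: -221; x=4: -237; x=5: -262; x=6: -304; x=7: -372.
Profit is highest at x = 0. Equivalently, the lowest AVC in the table is 28/3 ≈ £9.33 at x = 3, and P = £1 falls below it — price never covers variable cost, so the firm shuts down and loses only its fixed cost.

x = 0 (shut down); profit = -£196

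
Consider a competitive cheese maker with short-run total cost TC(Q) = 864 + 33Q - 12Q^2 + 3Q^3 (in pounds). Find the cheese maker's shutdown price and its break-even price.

AVC = 33 - 12Q + 3Q^2; minimized at Q = 2, giving min AVC = £21. That is the shutdown price.
ATC = 864/Q + 33 - 12Q + 3Q^2. Setting dATC/dQ = −864/Q^2 − 12 + 6Q = 0 gives Q = 6 (since 6·6^3 − 12·6^2 = 864).
min ATC = 864/6 + 33 − 12·6 + 3·6^2 = £213. That is the break-even price.
For £21 ≤ P < £213 the firm produces at a loss; below £21 it shuts down.

Shutdown price = £21; break-even price = £213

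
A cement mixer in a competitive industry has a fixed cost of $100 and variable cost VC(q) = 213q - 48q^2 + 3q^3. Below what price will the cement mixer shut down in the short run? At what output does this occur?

Short-run supply begins at min AVC. From VC = 213q - 48q^2 + 3q^3, AVC = 213 - 48q + 3q^2.
dAVC/dq = -48 + 6q = 0 gives q = 8. min AVC = 213 - 48·8 + 3·8^2 = 21.
The firm shuts down for any P below $21.

$21 per unit, at q = 8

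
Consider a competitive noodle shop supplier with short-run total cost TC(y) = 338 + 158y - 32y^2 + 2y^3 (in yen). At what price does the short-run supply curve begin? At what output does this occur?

The shutdown price is the minimum of AVC. VC = 158y - 32y^2 + 2y^3, so AVC = 158 - 32y + 2y^2.
At the minimum of AVC, MC = AVC. MC = 158 - 64y + 6y^2; setting MC = AVC gives 4y^2 - 32y = 0, so y = 8. min AVC = 30.
So the shutdown price is ¥30.

¥30 per unit, at y = 8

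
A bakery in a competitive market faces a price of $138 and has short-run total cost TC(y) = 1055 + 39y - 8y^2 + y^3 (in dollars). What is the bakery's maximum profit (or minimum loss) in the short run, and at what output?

AVC = 39 - 8y + y^2; min AVC = $23 at y = 4. Since P = $138 ≥ min AVC, the firm produces.
MC = 39 - 16y + 3y^2. Setting P = MC and taking the root on the rising branch gives y* = 9.
TR = 138·9 = 1242. TC = 1055 + 432 = 1487. Profit = 1242 − 1487 = -$245.
By producing, the firm covers all variable cost plus $810 of fixed cost; shutting down would lose the full $1055.

Profit = -$245 at y = 9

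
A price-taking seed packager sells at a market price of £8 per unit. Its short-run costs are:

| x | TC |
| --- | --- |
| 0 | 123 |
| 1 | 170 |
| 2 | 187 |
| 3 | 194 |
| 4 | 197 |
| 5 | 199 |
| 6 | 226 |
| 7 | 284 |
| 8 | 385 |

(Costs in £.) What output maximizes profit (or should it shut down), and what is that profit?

x = 0 (shut down); profit = -£123

Tabulate TR − TC: x=0: -123; x=1: -162; x=2: -171; x=3: -170; x=4: -165; x=5: -159; x=6: -178; x=7: -228; x=8: -321.
Profit is highest at x = 0. Equivalently, the lowest AVC in the table is 76/5 ≈ £15.20 at x = 5, and P = £8 falls below it — price never covers variable cost, so the firm shuts down and loses only its fixed cost.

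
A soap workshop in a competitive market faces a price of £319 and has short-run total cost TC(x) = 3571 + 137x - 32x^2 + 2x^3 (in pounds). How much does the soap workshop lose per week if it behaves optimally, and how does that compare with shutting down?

Profit = -£191 at x = 13

AVC = 137 - 32x + 2x^2; min AVC = £9 at x = 8. Since P = £319 ≥ min AVC, the firm produces.
With MC = 137 - 64x + 6x^2, P = MC on the upward-sloping part at x* = 13.
TR = 319·13 = 4147. TC = 3571 + 767 = 4338. Profit = 4147 − 4338 = -£191.
By producing, the firm covers all variable cost plus £3380 of fixed cost; shutting down would lose the full £3571.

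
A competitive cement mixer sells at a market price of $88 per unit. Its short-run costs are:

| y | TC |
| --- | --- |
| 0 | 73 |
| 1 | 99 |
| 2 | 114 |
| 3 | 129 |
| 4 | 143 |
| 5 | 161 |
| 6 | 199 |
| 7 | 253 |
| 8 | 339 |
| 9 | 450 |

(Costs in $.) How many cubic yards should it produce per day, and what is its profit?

y = 8; profit = $365

Tabulate TR − TC: y=0: -73; y=1: -11; y=2: 62; y=3: 135; y=4: 209; y=5: 279; y=6: 329; y=7: 363; y=8: 365; y=9: 342.
Profit is maximized at y = 8. AVC there is 266/8 = $33.25 ≤ P, so producing beats shutting down (which would give -$73).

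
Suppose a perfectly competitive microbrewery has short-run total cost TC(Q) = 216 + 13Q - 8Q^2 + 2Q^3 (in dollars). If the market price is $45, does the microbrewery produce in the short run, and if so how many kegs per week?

Produce at Q = 4

Strip out fixed cost: VC = 13Q - 8Q^2 + 2Q^3. Then AVC = 13 - 8Q + 2Q^2 and MC = 13 - 16Q + 6Q^2.
AVC is minimized where dAVC/dQ = -8 + 4Q = 0, at Q = 2; min AVC = 13 - 8·2 + 2·2^2 = $5.
P = $45 exceeds min AVC = $5, so the firm stays open.
P = MC gives -32 - 16Q + 6Q^2 = 0, with roots -4/3 and 4. Take the larger (rising MC): Q* = 4.
Check: AVC at Q = 4 is $13 ≤ P, so revenue covers variable cost.
Profit = P·Q − TC = 45·4 − 268 = -$88, a loss, but smaller than the $216 fixed cost the firm would lose by shutting down.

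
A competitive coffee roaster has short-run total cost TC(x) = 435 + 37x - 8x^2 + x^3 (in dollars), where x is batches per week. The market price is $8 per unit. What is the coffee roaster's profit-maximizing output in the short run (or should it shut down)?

From TC, MC = TC'(x) = 37 - 16x + 3x^2 and AVC = VC/x = 37 - 8x + x^2.
AVC is minimized where dAVC/dx = -8 + 2x = 0, at x = 4; min AVC = 37 - 8·4 + 4^2 = $21.
With P < min AVC ($8 < $21), every unit sold adds to the loss.
The firm minimizes its loss by shutting down and losing only its fixed cost of $435.

Shut down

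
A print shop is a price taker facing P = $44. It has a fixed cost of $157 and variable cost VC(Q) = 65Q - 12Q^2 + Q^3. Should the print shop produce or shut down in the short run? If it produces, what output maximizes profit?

Strip out fixed cost: VC = 65Q - 12Q^2 + Q^3. Then AVC = 65 - 12Q + Q^2 and MC = 65 - 24Q + 3Q^2.
AVC is minimized where dAVC/dQ = -12 + 2Q = 0, at Q = 6; min AVC = 65 - 12·6 + 6^2 = $29.
Since P = $44 ≥ min AVC = $29, price covers variable cost and the firm should produce.
Set P = MC: 44 = 65 - 24Q + 3Q^2 → 21 - 24Q + 3Q^2 = 0. The roots are Q = 1 and Q = 7; the profit-maximizing output is on the rising part of MC, so Q* = 7.
Check: AVC at Q = 7 is $30 ≤ P, so revenue covers variable cost.
Profit = P·Q − TC = 44·7 − 367 = -$59, a loss, but smaller than the $157 fixed cost the firm would lose by shutting down.

Produce at Q = 7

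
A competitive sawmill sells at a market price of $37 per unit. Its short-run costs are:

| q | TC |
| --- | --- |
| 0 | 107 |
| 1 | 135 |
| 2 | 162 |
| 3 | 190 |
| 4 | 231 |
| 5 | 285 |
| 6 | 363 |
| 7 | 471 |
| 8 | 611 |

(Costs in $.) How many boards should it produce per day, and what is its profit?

q = 3; profit = -$79

Profit at each row (π = 37q − TC): q=0: -107; q=1: -98; q=2: -88; q=3: -79; q=4: -83; q=5: -100; q=6: -141; q=7: -212; q=8: -315.
Profit is maximized at q = 3. AVC there is 83/3 = $27.67 ≤ P, so producing beats shutting down (which would give -$107).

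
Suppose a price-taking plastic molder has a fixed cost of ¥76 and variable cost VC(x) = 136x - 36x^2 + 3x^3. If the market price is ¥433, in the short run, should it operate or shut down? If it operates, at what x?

Produce at x = 11

From TC, MC = TC'(x) = 136 - 72x + 9x^2 and AVC = VC/x = 136 - 36x + 3x^2.
AVC hits its minimum where MC = AVC, at x = 6, giving min AVC = 136 - 36·6 + 3·6^2 = ¥28.
Since P = ¥433 ≥ min AVC = ¥28, price covers variable cost and the firm should produce.
P = MC gives -297 - 72x + 9x^2 = 0, with roots -3 and 11. Take the larger (rising MC): x* = 11.
Check: AVC at x = 11 is ¥103 ≤ P, so revenue covers variable cost.
Profit = P·x − TC = 433·11 − 1209 = ¥3554.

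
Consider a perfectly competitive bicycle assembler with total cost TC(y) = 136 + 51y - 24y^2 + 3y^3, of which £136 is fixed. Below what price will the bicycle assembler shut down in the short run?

£3 per unit

Short-run supply begins at min AVC. From VC = 51y - 24y^2 + 3y^3, AVC = 51 - 24y + 3y^2.
dAVC/dy = -24 + 6y = 0 gives y = 4. min AVC = 51 - 24·4 + 3·4^2 = 3.
The firm shuts down for any P below £3.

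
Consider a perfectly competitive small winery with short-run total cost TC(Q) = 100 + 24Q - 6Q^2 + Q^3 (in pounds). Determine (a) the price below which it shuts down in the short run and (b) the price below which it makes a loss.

Shutdown price = £15; break-even price = £39

Shutdown price = min AVC. AVC = 24 - 6Q + Q^2, with vertex at Q = 3 and minimum £15.
ATC = 100/Q + 24 - 6Q + Q^2. Setting dATC/dQ = −100/Q^2 − 6 + 2Q = 0 gives Q = 5 (since 2·5^3 − 6·5^2 = 100).
min ATC = 100/5 + 24 − 6·5 + 5^2 = £39. That is the break-even price.
For £15 ≤ P < £39 the firm produces at a loss; below £15 it shuts down.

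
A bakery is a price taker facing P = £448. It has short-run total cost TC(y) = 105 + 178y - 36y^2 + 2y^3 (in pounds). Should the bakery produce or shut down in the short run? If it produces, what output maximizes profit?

Produce at y = 15

From TC, MC = TC'(y) = 178 - 72y + 6y^2 and AVC = VC/y = 178 - 36y + 2y^2.
The AVC parabola has its vertex at y = 36/4 = 9, where AVC = 178 - 36·9 + 2·9^2 = £16.
Since P = £448 ≥ min AVC = £16, price covers variable cost and the firm should produce.
Solving P = MC: -270 - 72y + 6y^2 = 0 ⇒ y = -3 or 15. On the upward-sloping branch, y* = 15.
Check: AVC at y = 15 is £88 ≤ P, so revenue covers variable cost.
Profit = P·y − TC = 448·15 − 1425 = £5295.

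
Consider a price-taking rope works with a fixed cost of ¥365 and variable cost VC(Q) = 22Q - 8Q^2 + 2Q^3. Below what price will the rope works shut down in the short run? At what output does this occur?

The firm shuts down when price falls below the minimum of average variable cost. AVC = VC/Q = 22 - 8Q + 2Q^2.
At the minimum of AVC, MC = AVC. MC = 22 - 16Q + 6Q^2; setting MC = AVC gives 4Q^2 - 8Q = 0, so Q = 2. min AVC = 14.
The firm shuts down for any P below ¥14.

¥14 per unit, at Q = 2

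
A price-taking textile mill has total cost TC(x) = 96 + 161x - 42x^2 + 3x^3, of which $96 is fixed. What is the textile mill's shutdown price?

The shutdown price is the minimum of AVC. VC = 161x - 42x^2 + 3x^3, so AVC = 161 - 42x + 3x^2.
dAVC/dx = -42 + 6x = 0 gives x = 7. min AVC = 161 - 42·7 + 3·7^2 = 14.
For P < $14 the firm produces nothing.

$14 per unit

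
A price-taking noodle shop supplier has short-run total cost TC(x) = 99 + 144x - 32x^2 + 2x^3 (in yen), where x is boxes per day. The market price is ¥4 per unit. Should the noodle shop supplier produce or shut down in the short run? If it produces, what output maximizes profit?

Variable cost is VC = 144x - 32x^2 + 2x^3, so AVC = VC/x = 144 - 32x + 2x^2 and MC = dTC/dx = 144 - 64x + 6x^2.
The AVC parabola has its vertex at x = 32/4 = 8, where AVC = 144 - 32·8 + 2·8^2 = ¥16.
With P < min AVC (¥4 < ¥16), every unit sold adds to the loss.
Best response: produce nothing and absorb the ¥99 fixed cost.

Shut down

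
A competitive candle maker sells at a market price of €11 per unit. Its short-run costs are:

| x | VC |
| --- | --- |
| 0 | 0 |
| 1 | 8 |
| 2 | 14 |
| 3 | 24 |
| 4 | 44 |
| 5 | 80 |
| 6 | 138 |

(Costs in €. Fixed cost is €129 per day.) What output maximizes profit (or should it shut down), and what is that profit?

x = 3; profit = -€120

Compute π = P·x − TC at each output: x=0: -129; x=1: -126; x=2: -121; x=3: -120; x=4: -129; x=5: -154; x=6: -201.
Profit is maximized at x = 3. AVC there is 24/3 = €8 ≤ P, so producing beats shutting down (which would give -€129).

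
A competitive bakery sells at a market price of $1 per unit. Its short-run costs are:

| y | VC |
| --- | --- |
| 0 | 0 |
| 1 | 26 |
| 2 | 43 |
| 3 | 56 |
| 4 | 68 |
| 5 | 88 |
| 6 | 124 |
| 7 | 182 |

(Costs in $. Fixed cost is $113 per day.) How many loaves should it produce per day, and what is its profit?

y = 0 (shut down); profit = -$113

Compute π = P·y − TC at each output: y=0: -113; y=1: -138; y=2: -154; y=3: -166; y=4: -177; y=5: -196; y=6: -231; y=7: -288.
Profit is highest at y = 0. Equivalently, the lowest AVC in the table is 68/4 ≈ $17 at y = 4, and P = $1 falls below it — price never covers variable cost, so the firm shuts down and loses only its fixed cost.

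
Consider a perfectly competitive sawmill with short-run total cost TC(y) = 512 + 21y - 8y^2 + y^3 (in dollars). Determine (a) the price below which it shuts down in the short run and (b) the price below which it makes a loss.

Shutdown price = $5; break-even price = $85

Shutdown price = min AVC. AVC = 21 - 8y + y^2, with vertex at y = 4 and minimum $5.
ATC = 512/y + 21 - 8y + y^2. Setting dATC/dy = −512/y^2 − 8 + 2y = 0 gives y = 8 (since 2·8^3 − 8·8^2 = 512).
min ATC = 512/8 + 21 − 8·8 + 8^2 = $85. That is the break-even price.
Between these two prices the firm operates at a loss; above $85 it earns a profit.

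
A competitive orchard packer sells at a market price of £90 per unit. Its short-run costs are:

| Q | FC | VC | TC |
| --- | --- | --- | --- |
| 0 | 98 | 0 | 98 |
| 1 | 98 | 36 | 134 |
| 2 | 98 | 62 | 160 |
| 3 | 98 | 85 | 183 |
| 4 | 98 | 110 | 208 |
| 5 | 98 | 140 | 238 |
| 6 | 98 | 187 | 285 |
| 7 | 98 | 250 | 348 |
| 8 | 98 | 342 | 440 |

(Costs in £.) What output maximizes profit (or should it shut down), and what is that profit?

Tabulate TR − TC: Q=0: -98; Q=1: -44; Q=2: 20; Q=3: 87; Q=4: 152; Q=5: 212; Q=6: 255; Q=7: 282; Q=8: 280.
Profit is maximized at Q = 7. AVC there is 250/7 = £35.71 ≤ P, so producing beats shutting down (which would give -£98).

Q = 7; profit = £282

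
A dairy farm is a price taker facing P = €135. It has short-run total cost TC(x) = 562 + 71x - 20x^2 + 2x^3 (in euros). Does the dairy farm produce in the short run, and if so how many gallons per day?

Produce at x = 8

From TC, MC = TC'(x) = 71 - 40x + 6x^2 and AVC = VC/x = 71 - 20x + 2x^2.
AVC is minimized where dAVC/dx = -20 + 4x = 0, at x = 5; min AVC = 71 - 20·5 + 2·5^2 = €21.
P = €135 exceeds min AVC = €21, so the firm stays open.
Set P = MC: 135 = 71 - 40x + 6x^2 → -64 - 40x + 6x^2 = 0. The roots are x = -4/3 and x = 8; the profit-maximizing output is on the rising part of MC, so x* = 8.
Check: AVC at x = 8 is €39 ≤ P, so revenue covers variable cost.
Profit = P·x − TC = 135·8 − 874 = €206.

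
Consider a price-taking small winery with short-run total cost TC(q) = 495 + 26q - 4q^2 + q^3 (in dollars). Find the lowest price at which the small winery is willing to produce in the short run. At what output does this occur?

$22 per unit, at q = 2

Short-run supply begins at min AVC. From VC = 26q - 4q^2 + q^3, AVC = 26 - 4q + q^2.
At the minimum of AVC, MC = AVC. MC = 26 - 8q + 3q^2; setting MC = AVC gives 2q^2 - 4q = 0, so q = 2. min AVC = 22.
The firm shuts down for any P below $22.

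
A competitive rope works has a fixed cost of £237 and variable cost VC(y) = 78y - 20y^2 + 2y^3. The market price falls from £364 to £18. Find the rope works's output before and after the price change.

Output falls from 11 to 0 (the firm shuts down)

AVC = 78 - 20y + 2y^2, minimized at y = 5 where min AVC = £28. MC = 78 - 40y + 6y^2.
At P = £364 ≥ min AVC, set P = MC on the rising branch: y = 11.
At P = £18 < min AVC = £28, price no longer covers variable cost at any output, so the firm shuts down: y = 0.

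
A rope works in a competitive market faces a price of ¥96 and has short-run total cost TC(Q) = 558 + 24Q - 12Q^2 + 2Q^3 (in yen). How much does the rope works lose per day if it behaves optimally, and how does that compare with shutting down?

AVC = 24 - 12Q + 2Q^2 has its minimum ¥6 at Q = 3; price ¥96 clears that bar, so the firm operates.
With MC = 24 - 24Q + 6Q^2, P = MC on the upward-sloping part at Q* = 6.
TR = 96·6 = 576. TC = 558 + 144 = 702. Profit = 576 − 702 = -¥126.
That loss of ¥126 beats the ¥558 the firm would lose by shutting down; producing recovers ¥432 of fixed cost.

Profit = -¥126 at Q = 6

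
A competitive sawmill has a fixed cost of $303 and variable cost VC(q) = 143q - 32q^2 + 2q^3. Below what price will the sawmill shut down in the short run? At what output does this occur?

The firm shuts down when price falls below the minimum of average variable cost. AVC = VC/q = 143 - 32q + 2q^2.
At the minimum of AVC, MC = AVC. MC = 143 - 64q + 6q^2; setting MC = AVC gives 4q^2 - 32q = 0, so q = 8. min AVC = 15.
For P < $15 the firm produces nothing.

$15 per unit, at q = 8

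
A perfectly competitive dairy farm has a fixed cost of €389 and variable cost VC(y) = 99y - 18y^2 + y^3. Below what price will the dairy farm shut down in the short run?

€18 per unit

Short-run supply begins at min AVC. From VC = 99y - 18y^2 + y^3, AVC = 99 - 18y + y^2.
dAVC/dy = -18 + 2y = 0 gives y = 9. min AVC = 99 - 18·9 + 9^2 = 18.
For P < €18 the firm produces nothing.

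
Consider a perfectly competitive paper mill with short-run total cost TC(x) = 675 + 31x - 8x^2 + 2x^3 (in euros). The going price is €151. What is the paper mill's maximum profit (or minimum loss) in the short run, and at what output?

AVC = 31 - 8x + 2x^2 has its minimum €23 at x = 2; price €151 clears that bar, so the firm operates.
With MC = 31 - 16x + 6x^2, P = MC on the upward-sloping part at x* = 6.
TR = 151·6 = 906. TC = 675 + 330 = 1005. Profit = 906 − 1005 = -€99.
By producing, the firm covers all variable cost plus €576 of fixed cost; shutting down would lose the full €675.

Profit = -€99 at x = 6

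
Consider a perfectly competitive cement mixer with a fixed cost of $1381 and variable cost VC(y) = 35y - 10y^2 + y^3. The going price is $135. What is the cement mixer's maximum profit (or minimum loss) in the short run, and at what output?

Profit = -$381 at y = 10

AVC = 35 - 10y + y^2; min AVC = $10 at y = 5. Since P = $135 ≥ min AVC, the firm produces.
With MC = 35 - 20y + 3y^2, P = MC on the upward-sloping part at y* = 10.
TR = 135·10 = 1350. TC = 1381 + 350 = 1731. Profit = 1350 − 1731 = -$381.
Shutting down would mean losing the fixed cost of $1381, so operating at a loss of $381 is better by $1000.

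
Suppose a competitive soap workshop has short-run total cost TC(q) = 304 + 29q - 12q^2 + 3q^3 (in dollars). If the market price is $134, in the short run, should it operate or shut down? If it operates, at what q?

Produce at q = 5

Strip out fixed cost: VC = 29q - 12q^2 + 3q^3. Then AVC = 29 - 12q + 3q^2 and MC = 29 - 24q + 9q^2.
AVC hits its minimum where MC = AVC, at q = 2, giving min AVC = 29 - 12·2 + 3·2^2 = $17.
Since P = $134 ≥ min AVC = $17, price covers variable cost and the firm should produce.
Solving P = MC: -105 - 24q + 9q^2 = 0 ⇒ q = -7/3 or 5. On the upward-sloping branch, q* = 5.
Check: AVC at q = 5 is $44 ≤ P, so revenue covers variable cost.
Profit = P·q − TC = 134·5 − 524 = $146.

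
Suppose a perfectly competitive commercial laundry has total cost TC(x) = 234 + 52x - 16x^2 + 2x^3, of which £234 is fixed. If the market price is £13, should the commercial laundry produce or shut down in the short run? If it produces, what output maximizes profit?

Variable cost is VC = 52x - 16x^2 + 2x^3, so AVC = VC/x = 52 - 16x + 2x^2 and MC = dTC/dx = 52 - 32x + 6x^2.
The AVC parabola has its vertex at x = 16/4 = 4, where AVC = 52 - 16·4 + 2·4^2 = £20.
With P < min AVC (£13 < £20), every unit sold adds to the loss.
Shutting down limits the loss to fixed cost, £234.

Shut down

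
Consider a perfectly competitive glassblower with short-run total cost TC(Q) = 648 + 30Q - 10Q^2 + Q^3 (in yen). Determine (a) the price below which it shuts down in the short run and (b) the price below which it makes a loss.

Shutdown price = min AVC. AVC = 30 - 10Q + Q^2, with vertex at Q = 5 and minimum ¥5.
ATC = 648/Q + 30 - 10Q + Q^2. Setting dATC/dQ = −648/Q^2 − 10 + 2Q = 0 gives Q = 9 (since 2·9^3 − 10·9^2 = 648).
min ATC = 648/9 + 30 − 10·9 + 9^2 = ¥93. That is the break-even price.
Between these two prices the firm operates at a loss; above ¥93 it earns a profit.

Shutdown price = ¥5; break-even price = ¥93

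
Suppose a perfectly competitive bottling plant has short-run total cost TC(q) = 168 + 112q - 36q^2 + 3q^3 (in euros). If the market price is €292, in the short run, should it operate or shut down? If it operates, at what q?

Strip out fixed cost: VC = 112q - 36q^2 + 3q^3. Then AVC = 112 - 36q + 3q^2 and MC = 112 - 72q + 9q^2.
AVC hits its minimum where MC = AVC, at q = 6, giving min AVC = 112 - 36·6 + 3·6^2 = €4.
Because €292 ≥ €4, revenue can cover variable cost; the firm operates.
Set P = MC: 292 = 112 - 72q + 9q^2 → -180 - 72q + 9q^2 = 0. The roots are q = -2 and q = 10; the profit-maximizing output is on the rising part of MC, so q* = 10.
Check: AVC at q = 10 is €52 ≤ P, so revenue covers variable cost.
Profit = P·q − TC = 292·10 − 688 = €2232.

Produce at q = 10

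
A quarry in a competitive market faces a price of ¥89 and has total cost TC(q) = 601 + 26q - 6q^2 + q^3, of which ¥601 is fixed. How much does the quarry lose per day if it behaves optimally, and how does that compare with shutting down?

Profit = -¥209 at q = 7

AVC = 26 - 6q + q^2; min AVC = ¥17 at q = 3. Since P = ¥89 ≥ min AVC, the firm produces.
With MC = 26 - 12q + 3q^2, P = MC on the upward-sloping part at q* = 7.
TR = 89·7 = 623. TC = 601 + 231 = 832. Profit = 623 − 832 = -¥209.
By producing, the firm covers all variable cost plus ¥392 of fixed cost; shutting down would lose the full ¥601.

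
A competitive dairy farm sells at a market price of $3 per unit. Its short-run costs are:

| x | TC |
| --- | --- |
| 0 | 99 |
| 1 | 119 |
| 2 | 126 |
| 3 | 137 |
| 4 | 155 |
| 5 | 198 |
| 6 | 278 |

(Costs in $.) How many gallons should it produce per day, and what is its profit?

Compute π = P·x − TC at each output: x=0: -99; x=1: -116; x=2: -120; x=3: -128; x=4: -143; x=5: -183; x=6: -260.
Profit is highest at x = 0. Equivalently, the lowest AVC in the table is 38/3 ≈ $12.67 at x = 3, and P = $3 falls below it — price never covers variable cost, so the firm shuts down and loses only its fixed cost.

x = 0 (shut down); profit = -$99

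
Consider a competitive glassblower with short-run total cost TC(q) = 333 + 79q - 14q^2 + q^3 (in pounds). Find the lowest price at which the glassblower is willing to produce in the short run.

£30 per unit

The firm shuts down when price falls below the minimum of average variable cost. AVC = VC/q = 79 - 14q + q^2.
dAVC/dq = -14 + 2q = 0 gives q = 7. min AVC = 79 - 14·7 + 7^2 = 30.
So the shutdown price is £30.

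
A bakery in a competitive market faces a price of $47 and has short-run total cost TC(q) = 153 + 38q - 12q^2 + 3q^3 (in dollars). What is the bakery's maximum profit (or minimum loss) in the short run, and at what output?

Profit = -$99 at q = 3

AVC = 38 - 12q + 3q^2; min AVC = $26 at q = 2. Since P = $47 ≥ min AVC, the firm produces.
MC = 38 - 24q + 9q^2. Setting P = MC and taking the root on the rising branch gives q* = 3.
TR = 47·3 = 141. TC = 153 + 87 = 240. Profit = 141 − 240 = -$99.
By producing, the firm covers all variable cost plus $54 of fixed cost; shutting down would lose the full $153.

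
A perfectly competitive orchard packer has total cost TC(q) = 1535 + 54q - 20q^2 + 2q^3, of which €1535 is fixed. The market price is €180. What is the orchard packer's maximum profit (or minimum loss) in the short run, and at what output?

AVC = 54 - 20q + 2q^2 has its minimum €4 at q = 5; price €180 clears that bar, so the firm operates.
MC = 54 - 40q + 6q^2. Setting P = MC and taking the root on the rising branch gives q* = 9.
TR = 180·9 = 1620. TC = 1535 + 324 = 1859. Profit = 1620 − 1859 = -€239.
Shutting down would mean losing the fixed cost of €1535, so operating at a loss of €239 is better by €1296.

Profit = -€239 at q = 9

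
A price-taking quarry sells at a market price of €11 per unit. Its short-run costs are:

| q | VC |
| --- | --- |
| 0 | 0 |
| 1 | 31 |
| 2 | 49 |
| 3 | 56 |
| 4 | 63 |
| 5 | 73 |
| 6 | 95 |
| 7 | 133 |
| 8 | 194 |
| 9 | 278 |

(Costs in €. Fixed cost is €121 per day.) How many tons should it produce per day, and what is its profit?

q = 0 (shut down); profit = -€121

Tabulate TR − TC: q=0: -121; q=1: -141; q=2: -148; q=3: -144; q=4: -140; q=5: -139; q=6: -150; q=7: -177; q=8: -227; q=9: -300.
Profit is highest at q = 0. Equivalently, the lowest AVC in the table is 73/5 ≈ €14.60 at q = 5, and P = €11 falls below it — price never covers variable cost, so the firm shuts down and loses only its fixed cost.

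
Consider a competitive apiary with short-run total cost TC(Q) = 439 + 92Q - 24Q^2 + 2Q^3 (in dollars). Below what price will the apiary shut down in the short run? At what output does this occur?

$20 per unit, at Q = 6

Short-run supply begins at min AVC. From VC = 92Q - 24Q^2 + 2Q^3, AVC = 92 - 24Q + 2Q^2.
At the minimum of AVC, MC = AVC. MC = 92 - 48Q + 6Q^2; setting MC = AVC gives 4Q^2 - 24Q = 0, so Q = 6. min AVC = 20.
For P < $20 the firm produces nothing.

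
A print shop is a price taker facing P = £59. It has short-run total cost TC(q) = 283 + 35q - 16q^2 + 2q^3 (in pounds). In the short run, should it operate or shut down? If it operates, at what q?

Variable cost is VC = 35q - 16q^2 + 2q^3, so AVC = VC/q = 35 - 16q + 2q^2 and MC = dTC/dq = 35 - 32q + 6q^2.
AVC hits its minimum where MC = AVC, at q = 4, giving min AVC = 35 - 16·4 + 2·4^2 = £3.
Since P = £59 ≥ min AVC = £3, price covers variable cost and the firm should produce.
Set P = MC: 59 = 35 - 32q + 6q^2 → -24 - 32q + 6q^2 = 0. The roots are q = -2/3 and q = 6; the profit-maximizing output is on the rising part of MC, so q* = 6.
Check: AVC at q = 6 is £11 ≤ P, so revenue covers variable cost.
Profit = P·q − TC = 59·6 − 349 = £5.

Produce at q = 6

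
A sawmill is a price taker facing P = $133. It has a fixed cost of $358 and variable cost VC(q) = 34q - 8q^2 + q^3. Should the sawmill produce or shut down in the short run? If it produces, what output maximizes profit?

From TC, MC = TC'(q) = 34 - 16q + 3q^2 and AVC = VC/q = 34 - 8q + q^2.
The AVC parabola has its vertex at q = 8/2 = 4, where AVC = 34 - 8·4 + 4^2 = $18.
Because $133 ≥ $18, revenue can cover variable cost; the firm operates.
P = MC gives -99 - 16q + 3q^2 = 0, with roots -11/3 and 9. Take the larger (rising MC): q* = 9.
Check: AVC at q = 9 is $43 ≤ P, so revenue covers variable cost.
Profit = P·q − TC = 133·9 − 745 = $452.

Produce at q = 9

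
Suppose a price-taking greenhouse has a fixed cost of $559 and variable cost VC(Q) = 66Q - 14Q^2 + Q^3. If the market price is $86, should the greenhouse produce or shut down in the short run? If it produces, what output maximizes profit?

Produce at Q = 10

From TC, MC = TC'(Q) = 66 - 28Q + 3Q^2 and AVC = VC/Q = 66 - 14Q + Q^2.
AVC hits its minimum where MC = AVC, at Q = 7, giving min AVC = 66 - 14·7 + 7^2 = $17.
P = $86 exceeds min AVC = $17, so the firm stays open.
P = MC gives -20 - 28Q + 3Q^2 = 0, with roots -2/3 and 10. Take the larger (rising MC): Q* = 10.
Check: AVC at Q = 10 is $26 ≤ P, so revenue covers variable cost.
Profit = P·Q − TC = 86·10 − 819 = $41.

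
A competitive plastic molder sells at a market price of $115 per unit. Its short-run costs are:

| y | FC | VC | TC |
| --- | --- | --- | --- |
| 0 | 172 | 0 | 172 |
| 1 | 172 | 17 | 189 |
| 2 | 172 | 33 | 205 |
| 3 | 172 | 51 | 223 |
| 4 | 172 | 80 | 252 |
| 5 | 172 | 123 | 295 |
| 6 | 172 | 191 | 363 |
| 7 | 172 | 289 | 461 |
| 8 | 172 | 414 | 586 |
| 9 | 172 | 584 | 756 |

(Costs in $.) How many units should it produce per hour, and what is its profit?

y = 7; profit = $344

Compute π = P·y − TC at each output: y=0: -172; y=1: -74; y=2: 25; y=3: 122; y=4: 208; y=5: 280; y=6: 327; y=7: 344; y=8: 334; y=9: 279.
Profit is maximized at y = 7. AVC there is 289/7 = $41.29 ≤ P, so producing beats shutting down (which would give -$172).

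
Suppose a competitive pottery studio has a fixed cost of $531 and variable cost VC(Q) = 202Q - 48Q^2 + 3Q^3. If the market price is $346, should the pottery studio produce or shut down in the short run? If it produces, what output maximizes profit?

From TC, MC = TC'(Q) = 202 - 96Q + 9Q^2 and AVC = VC/Q = 202 - 48Q + 3Q^2.
AVC hits its minimum where MC = AVC, at Q = 8, giving min AVC = 202 - 48·8 + 3·8^2 = $10.
Because $346 ≥ $10, revenue can cover variable cost; the firm operates.
Set P = MC: 346 = 202 - 96Q + 9Q^2 → -144 - 96Q + 9Q^2 = 0. The roots are Q = -4/3 and Q = 12; the profit-maximizing output is on the rising part of MC, so Q* = 12.
Check: AVC at Q = 12 is $58 ≤ P, so revenue covers variable cost.
Profit = P·Q − TC = 346·12 − 1227 = $2925.

Produce at Q = 12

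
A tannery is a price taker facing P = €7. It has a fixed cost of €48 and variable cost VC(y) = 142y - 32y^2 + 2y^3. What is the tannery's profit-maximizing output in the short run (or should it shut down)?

Shut down

From TC, MC = TC'(y) = 142 - 64y + 6y^2 and AVC = VC/y = 142 - 32y + 2y^2.
AVC hits its minimum where MC = AVC, at y = 8, giving min AVC = 142 - 32·8 + 2·8^2 = €14.
With P < min AVC (€7 < €14), every unit sold adds to the loss.
Shutting down limits the loss to fixed cost, €48.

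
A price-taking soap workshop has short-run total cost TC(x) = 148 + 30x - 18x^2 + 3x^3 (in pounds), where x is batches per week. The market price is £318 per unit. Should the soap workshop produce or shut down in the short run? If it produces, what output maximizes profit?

Produce at x = 8

From TC, MC = TC'(x) = 30 - 36x + 9x^2 and AVC = VC/x = 30 - 18x + 3x^2.
The AVC parabola has its vertex at x = 18/6 = 3, where AVC = 30 - 18·3 + 3·3^2 = £3.
P = £318 exceeds min AVC = £3, so the firm stays open.
Set P = MC: 318 = 30 - 36x + 9x^2 → -288 - 36x + 9x^2 = 0. The roots are x = -4 and x = 8; the profit-maximizing output is on the rising part of MC, so x* = 8.
Check: AVC at x = 8 is £78 ≤ P, so revenue covers variable cost.
Profit = P·x − TC = 318·8 − 772 = £1772.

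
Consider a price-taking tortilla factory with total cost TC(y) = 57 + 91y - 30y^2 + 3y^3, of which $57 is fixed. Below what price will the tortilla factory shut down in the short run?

$16 per unit

The shutdown price is the minimum of AVC. VC = 91y - 30y^2 + 3y^3, so AVC = 91 - 30y + 3y^2.
At the minimum of AVC, MC = AVC. MC = 91 - 60y + 9y^2; setting MC = AVC gives 6y^2 - 30y = 0, so y = 5. min AVC = 16.
For P < $16 the firm produces nothing.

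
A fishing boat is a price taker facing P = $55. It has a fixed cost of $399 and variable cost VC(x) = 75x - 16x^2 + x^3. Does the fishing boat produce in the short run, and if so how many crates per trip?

Produce at x = 10

From TC, MC = TC'(x) = 75 - 32x + 3x^2 and AVC = VC/x = 75 - 16x + x^2.
AVC is minimized where dAVC/dx = -16 + 2x = 0, at x = 8; min AVC = 75 - 16·8 + 8^2 = $11.
Because $55 ≥ $11, revenue can cover variable cost; the firm operates.
Solving P = MC: 20 - 32x + 3x^2 = 0 ⇒ x = 2/3 or 10. On the upward-sloping branch, x* = 10.
Check: AVC at x = 10 is $15 ≤ P, so revenue covers variable cost.
Profit = P·x − TC = 55·10 − 549 = $1.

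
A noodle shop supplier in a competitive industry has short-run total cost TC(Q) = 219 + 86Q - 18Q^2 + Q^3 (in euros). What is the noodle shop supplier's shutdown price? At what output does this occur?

Short-run supply begins at min AVC. From VC = 86Q - 18Q^2 + Q^3, AVC = 86 - 18Q + Q^2.
dAVC/dQ = -18 + 2Q = 0 gives Q = 9. min AVC = 86 - 18·9 + 9^2 = 5.
The firm shuts down for any P below €5.

€5 per unit, at Q = 9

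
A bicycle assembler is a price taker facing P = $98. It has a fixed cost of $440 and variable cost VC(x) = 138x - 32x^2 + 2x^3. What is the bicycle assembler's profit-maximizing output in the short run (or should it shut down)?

From TC, MC = TC'(x) = 138 - 64x + 6x^2 and AVC = VC/x = 138 - 32x + 2x^2.
AVC is minimized where dAVC/dx = -32 + 4x = 0, at x = 8; min AVC = 138 - 32·8 + 2·8^2 = $10.
Because $98 ≥ $10, revenue can cover variable cost; the firm operates.
Solving P = MC: 40 - 64x + 6x^2 = 0 ⇒ x = 2/3 or 10. On the upward-sloping branch, x* = 10.
Check: AVC at x = 10 is $18 ≤ P, so revenue covers variable cost.
Profit = P·x − TC = 98·10 − 620 = $360.

Produce at x = 10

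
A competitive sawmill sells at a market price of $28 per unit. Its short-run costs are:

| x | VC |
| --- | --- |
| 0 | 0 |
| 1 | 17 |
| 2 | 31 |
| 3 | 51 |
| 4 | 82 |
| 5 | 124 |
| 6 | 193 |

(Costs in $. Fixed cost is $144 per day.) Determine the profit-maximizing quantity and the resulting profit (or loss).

Tabulate TR − TC: x=0: -144; x=1: -133; x=2: -119; x=3: -111; x=4: -114; x=5: -128; x=6: -169.
Profit is maximized at x = 3. AVC there is 51/3 = $17 ≤ P, so producing beats shutting down (which would give -$144).

x = 3; profit = -$111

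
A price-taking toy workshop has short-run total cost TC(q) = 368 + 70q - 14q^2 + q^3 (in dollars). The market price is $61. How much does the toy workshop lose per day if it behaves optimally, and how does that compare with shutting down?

Profit = -$44 at q = 9

AVC = 70 - 14q + q^2 has its minimum $21 at q = 7; price $61 clears that bar, so the firm operates.
With MC = 70 - 28q + 3q^2, P = MC on the upward-sloping part at q* = 9.
TR = 61·9 = 549. TC = 368 + 225 = 593. Profit = 549 − 593 = -$44.
Shutting down would mean losing the fixed cost of $368, so operating at a loss of $44 is better by $324.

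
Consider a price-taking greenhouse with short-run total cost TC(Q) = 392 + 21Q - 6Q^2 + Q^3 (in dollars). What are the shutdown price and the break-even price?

Shutdown price = $12; break-even price = $84

AVC = 21 - 6Q + Q^2; minimized at Q = 3, giving min AVC = $12. That is the shutdown price.
ATC = 392/Q + 21 - 6Q + Q^2. Setting dATC/dQ = −392/Q^2 − 6 + 2Q = 0 gives Q = 7 (since 2·7^3 − 6·7^2 = 392).
min ATC = 392/7 + 21 − 6·7 + 7^2 = $84. That is the break-even price.
Between these two prices the firm operates at a loss; above $84 it earns a profit.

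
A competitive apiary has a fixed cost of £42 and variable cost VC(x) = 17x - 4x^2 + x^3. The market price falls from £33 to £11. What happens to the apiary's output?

AVC = 17 - 4x + x^2, minimized at x = 2 where min AVC = £13. MC = 17 - 8x + 3x^2.
At P = £33 ≥ min AVC, set P = MC on the rising branch: x = 4.
At P = £11 < min AVC = £13, price no longer covers variable cost at any output, so the firm shuts down: x = 0.

Output falls from 4 to 0 (the firm shuts down)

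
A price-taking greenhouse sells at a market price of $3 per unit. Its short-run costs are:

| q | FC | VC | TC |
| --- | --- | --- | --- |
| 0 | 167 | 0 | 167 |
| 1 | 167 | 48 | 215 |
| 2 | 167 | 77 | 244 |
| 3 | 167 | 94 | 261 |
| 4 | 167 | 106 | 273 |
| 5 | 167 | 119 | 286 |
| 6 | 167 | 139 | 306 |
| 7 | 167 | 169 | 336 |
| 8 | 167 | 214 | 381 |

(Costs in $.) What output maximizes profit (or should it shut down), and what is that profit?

q = 0 (shut down); profit = -$167

Compute π = P·q − TC at each output: q=0: -167; q=1: -212; q=2: -238; q=3: -252; q=4: -261; q=5: -271; q=6: -288; q=7: -315; q=8: -357.
Profit is highest at q = 0. Equivalently, the lowest AVC in the table is 139/6 ≈ $23.17 at q = 6, and P = $3 falls below it — price never covers variable cost, so the firm shuts down and loses only its fixed cost.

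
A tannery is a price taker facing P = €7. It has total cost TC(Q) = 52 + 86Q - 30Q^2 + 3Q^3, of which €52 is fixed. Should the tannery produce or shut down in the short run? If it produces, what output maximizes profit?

Shut down

Strip out fixed cost: VC = 86Q - 30Q^2 + 3Q^3. Then AVC = 86 - 30Q + 3Q^2 and MC = 86 - 60Q + 9Q^2.
The AVC parabola has its vertex at Q = 30/6 = 5, where AVC = 86 - 30·5 + 3·5^2 = €11.
Since P = €7 < min AVC = €11, price fails to cover variable cost at any output.
The firm minimizes its loss by shutting down and losing only its fixed cost of €52.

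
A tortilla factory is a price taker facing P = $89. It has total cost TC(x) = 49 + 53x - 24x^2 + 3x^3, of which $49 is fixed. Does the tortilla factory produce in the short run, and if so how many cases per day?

Variable cost is VC = 53x - 24x^2 + 3x^3, so AVC = VC/x = 53 - 24x + 3x^2 and MC = dTC/dx = 53 - 48x + 9x^2.
AVC is minimized where dAVC/dx = -24 + 6x = 0, at x = 4; min AVC = 53 - 24·4 + 3·4^2 = $5.
P = $89 exceeds min AVC = $5, so the firm stays open.
Set P = MC: 89 = 53 - 48x + 9x^2 → -36 - 48x + 9x^2 = 0. The roots are x = -2/3 and x = 6; the profit-maximizing output is on the rising part of MC, so x* = 6.
Check: AVC at x = 6 is $17 ≤ P, so revenue covers variable cost.
Profit = P·x − TC = 89·6 − 151 = $383.

Produce at x = 6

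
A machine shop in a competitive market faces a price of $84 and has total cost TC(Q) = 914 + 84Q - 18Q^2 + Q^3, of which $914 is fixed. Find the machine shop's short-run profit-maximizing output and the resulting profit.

Profit = -$50 at Q = 12

AVC = 84 - 18Q + Q^2; min AVC = $3 at Q = 9. Since P = $84 ≥ min AVC, the firm produces.
MC = 84 - 36Q + 3Q^2. Setting P = MC and taking the root on the rising branch gives Q* = 12.
TR = 84·12 = 1008. TC = 914 + 144 = 1058. Profit = 1008 − 1058 = -$50.
By producing, the firm covers all variable cost plus $864 of fixed cost; shutting down would lose the full $914.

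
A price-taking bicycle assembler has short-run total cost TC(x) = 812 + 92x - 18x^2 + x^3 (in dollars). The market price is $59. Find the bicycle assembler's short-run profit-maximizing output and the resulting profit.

AVC = 92 - 18x + x^2 has its minimum $11 at x = 9; price $59 clears that bar, so the firm operates.
With MC = 92 - 36x + 3x^2, P = MC on the upward-sloping part at x* = 11.
TR = 59·11 = 649. TC = 812 + 165 = 977. Profit = 649 − 977 = -$328.
That loss of $328 beats the $812 the firm would lose by shutting down; producing recovers $484 of fixed cost.

Profit = -$328 at x = 11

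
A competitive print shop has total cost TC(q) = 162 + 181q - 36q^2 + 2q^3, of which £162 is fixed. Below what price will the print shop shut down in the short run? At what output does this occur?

£19 per unit, at q = 9

The shutdown price is the minimum of AVC. VC = 181q - 36q^2 + 2q^3, so AVC = 181 - 36q + 2q^2.
At the minimum of AVC, MC = AVC. MC = 181 - 72q + 6q^2; setting MC = AVC gives 4q^2 - 36q = 0, so q = 9. min AVC = 19.
So the shutdown price is £19.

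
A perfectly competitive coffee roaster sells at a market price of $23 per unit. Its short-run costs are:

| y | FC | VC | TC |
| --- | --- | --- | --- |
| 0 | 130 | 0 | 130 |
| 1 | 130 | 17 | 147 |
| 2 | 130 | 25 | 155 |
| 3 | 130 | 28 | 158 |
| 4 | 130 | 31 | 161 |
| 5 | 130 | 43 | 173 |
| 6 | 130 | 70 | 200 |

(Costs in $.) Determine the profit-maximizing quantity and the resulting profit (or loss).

Profit at each row (π = 23y − TC): y=0: -130; y=1: -124; y=2: -109; y=3: -89; y=4: -69; y=5: -58; y=6: -62.
Profit is maximized at y = 5. AVC there is 43/5 = $8.60 ≤ P, so producing beats shutting down (which would give -$130).

y = 5; profit = -$58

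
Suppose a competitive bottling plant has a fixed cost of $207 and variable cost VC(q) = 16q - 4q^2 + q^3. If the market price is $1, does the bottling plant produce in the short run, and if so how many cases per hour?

Shut down

Variable cost is VC = 16q - 4q^2 + q^3, so AVC = VC/q = 16 - 4q + q^2 and MC = dTC/dq = 16 - 8q + 3q^2.
AVC is minimized where dAVC/dq = -4 + 2q = 0, at q = 2; min AVC = 16 - 4·2 + 2^2 = $12.
Since P = $1 < min AVC = $12, price fails to cover variable cost at any output.
The firm minimizes its loss by shutting down and losing only its fixed cost of $207.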